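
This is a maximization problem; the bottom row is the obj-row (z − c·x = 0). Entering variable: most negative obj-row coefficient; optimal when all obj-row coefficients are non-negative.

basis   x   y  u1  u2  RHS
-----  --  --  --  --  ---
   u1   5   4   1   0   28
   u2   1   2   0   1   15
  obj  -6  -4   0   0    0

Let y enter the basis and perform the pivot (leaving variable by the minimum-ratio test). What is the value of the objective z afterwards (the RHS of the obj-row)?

28

Ratio test on column y — row 1: 28/4 = 7; row 2: 15/2 = 15/2. Minimum is 7 at row 1 (u1 leaves); pivot element 4.
Pivot on row 1; the obj-row RHS becomes 0 − (-4)·7 = 28.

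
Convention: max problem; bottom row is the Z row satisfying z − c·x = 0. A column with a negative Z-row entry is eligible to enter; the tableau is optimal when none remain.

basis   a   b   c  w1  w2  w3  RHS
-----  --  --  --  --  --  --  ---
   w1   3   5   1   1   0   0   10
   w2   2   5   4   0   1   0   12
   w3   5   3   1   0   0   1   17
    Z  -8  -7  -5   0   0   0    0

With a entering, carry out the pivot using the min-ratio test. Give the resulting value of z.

Ratio test on column a — row 1: 10/3 = 10/3; row 2: 12/2 = 6; row 3: 17/5 = 17/5. Minimum is 10/3 at row 1 (w1 leaves); pivot element 3.
Pivot on row 1; the Z-row RHS becomes 0 − (-8)·(10/3) = 80/3.

80/3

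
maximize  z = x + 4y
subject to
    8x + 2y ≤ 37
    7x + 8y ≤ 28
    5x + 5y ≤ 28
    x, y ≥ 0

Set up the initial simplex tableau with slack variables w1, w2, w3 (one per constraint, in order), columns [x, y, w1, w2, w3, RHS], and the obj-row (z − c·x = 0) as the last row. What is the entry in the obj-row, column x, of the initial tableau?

-1

The obj-row carries the negated objective coefficients: the x entry is -1.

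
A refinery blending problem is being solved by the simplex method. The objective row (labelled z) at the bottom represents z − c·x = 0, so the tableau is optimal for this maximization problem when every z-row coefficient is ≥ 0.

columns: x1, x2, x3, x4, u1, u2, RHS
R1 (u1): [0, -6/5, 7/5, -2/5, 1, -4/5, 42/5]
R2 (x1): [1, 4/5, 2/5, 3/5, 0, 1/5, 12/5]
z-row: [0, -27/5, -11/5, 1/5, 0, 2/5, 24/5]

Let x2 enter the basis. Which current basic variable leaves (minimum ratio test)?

x1

Column x2 entries and ratios — u1: -6/5 ≤ 0, skip; x1: (12/5)/(4/5) = 3.
Smallest ratio is 3 in the row of x1, so x1 leaves.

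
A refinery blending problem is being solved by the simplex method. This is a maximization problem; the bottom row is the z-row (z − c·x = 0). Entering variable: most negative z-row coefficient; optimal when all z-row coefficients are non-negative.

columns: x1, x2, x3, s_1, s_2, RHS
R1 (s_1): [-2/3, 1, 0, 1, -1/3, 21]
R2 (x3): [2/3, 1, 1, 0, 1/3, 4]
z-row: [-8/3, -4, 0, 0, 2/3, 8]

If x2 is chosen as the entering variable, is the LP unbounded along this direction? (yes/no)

no

Column x2 has positive entries in row(s) 1, 2, so the ratio test bounds it — not unbounded.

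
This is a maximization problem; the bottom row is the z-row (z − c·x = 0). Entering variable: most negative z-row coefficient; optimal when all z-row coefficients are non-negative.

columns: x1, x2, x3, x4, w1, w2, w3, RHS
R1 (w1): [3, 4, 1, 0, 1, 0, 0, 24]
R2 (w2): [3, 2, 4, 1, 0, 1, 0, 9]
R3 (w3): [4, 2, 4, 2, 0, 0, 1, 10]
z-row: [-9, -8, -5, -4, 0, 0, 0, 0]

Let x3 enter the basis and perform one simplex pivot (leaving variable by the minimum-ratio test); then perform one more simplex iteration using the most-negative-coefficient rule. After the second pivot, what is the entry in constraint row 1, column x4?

-2

Ratio test on column x3 — row 1: 24/1 = 24; row 2: 9/4 = 9/4; row 3: 10/4 = 5/2. Minimum is 9/4 at row 2 (w2 leaves); pivot element 4.
Divide row 2 by 4; eliminate column x3 from the other rows.
Second iteration: most negative z-row entry is -11/2 in column x2, so x2 enters.
Ratio test on column x2 — row 1: (87/4)/(7/2) = 87/14; row 2: (9/4)/(1/2) = 9/2; row 3: entry 0 ≤ 0. Minimum is 9/2 at row 2 (x3 leaves); pivot element 1/2.
Divide row 2 by 1/2; eliminate column x2 from the other rows.
After both pivots, the entry at constraint row 1, column x4 is -2.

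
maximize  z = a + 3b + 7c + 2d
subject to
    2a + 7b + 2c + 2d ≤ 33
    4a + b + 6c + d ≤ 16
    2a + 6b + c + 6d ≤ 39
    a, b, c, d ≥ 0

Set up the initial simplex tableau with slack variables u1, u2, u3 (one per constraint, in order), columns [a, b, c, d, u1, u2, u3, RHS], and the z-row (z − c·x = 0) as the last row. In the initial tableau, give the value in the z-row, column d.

The z-row carries the negated objective coefficients: the d entry is -2.

-2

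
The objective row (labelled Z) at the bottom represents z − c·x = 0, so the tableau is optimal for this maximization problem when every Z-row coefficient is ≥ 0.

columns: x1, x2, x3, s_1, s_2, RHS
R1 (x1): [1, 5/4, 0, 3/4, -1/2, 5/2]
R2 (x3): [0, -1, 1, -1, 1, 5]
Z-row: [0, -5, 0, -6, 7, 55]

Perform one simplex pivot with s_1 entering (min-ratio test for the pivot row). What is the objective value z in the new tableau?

75

Ratio test on column s_1 — row 1: (5/2)/(3/4) = 10/3; row 2: entry -1 ≤ 0. Minimum is 10/3 at row 1 (x1 leaves); pivot element 3/4.
Pivot on row 1; the Z-row RHS becomes 55 − (-6)·(10/3) = 75.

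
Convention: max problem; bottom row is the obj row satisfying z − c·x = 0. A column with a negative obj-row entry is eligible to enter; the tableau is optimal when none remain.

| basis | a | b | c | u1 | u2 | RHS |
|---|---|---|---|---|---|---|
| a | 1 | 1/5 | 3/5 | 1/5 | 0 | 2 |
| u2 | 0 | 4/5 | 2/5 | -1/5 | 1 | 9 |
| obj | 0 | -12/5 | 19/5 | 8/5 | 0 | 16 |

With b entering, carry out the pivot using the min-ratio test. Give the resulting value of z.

Ratio test on column b — row 1: 2/(1/5) = 10; row 2: 9/(4/5) = 45/4. Minimum is 10 at row 1 (a leaves); pivot element 1/5.
Pivot on row 1; the obj-row RHS becomes 16 − (-12/5)·10 = 40.

40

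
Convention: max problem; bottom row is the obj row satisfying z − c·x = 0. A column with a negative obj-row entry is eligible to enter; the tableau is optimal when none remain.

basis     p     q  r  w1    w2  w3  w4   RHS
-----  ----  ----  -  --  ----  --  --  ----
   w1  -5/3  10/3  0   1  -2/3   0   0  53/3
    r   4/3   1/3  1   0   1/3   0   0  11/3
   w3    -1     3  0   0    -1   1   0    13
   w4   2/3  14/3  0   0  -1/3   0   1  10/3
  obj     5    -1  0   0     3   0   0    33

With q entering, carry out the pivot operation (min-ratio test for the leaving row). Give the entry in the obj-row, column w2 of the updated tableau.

41/14

Ratio test on column q — row 1: (53/3)/(10/3) = 53/10; row 2: (11/3)/(1/3) = 11; row 3: 13/3 = 13/3; row 4: (10/3)/(14/3) = 5/7. Minimum is 5/7 at row 4 (w4 leaves); pivot element 14/3.
Divide row 4 by 14/3; eliminate column q from the other rows.
obj-row update in column w2: 3 − (-1)·(-1/14) = 41/14.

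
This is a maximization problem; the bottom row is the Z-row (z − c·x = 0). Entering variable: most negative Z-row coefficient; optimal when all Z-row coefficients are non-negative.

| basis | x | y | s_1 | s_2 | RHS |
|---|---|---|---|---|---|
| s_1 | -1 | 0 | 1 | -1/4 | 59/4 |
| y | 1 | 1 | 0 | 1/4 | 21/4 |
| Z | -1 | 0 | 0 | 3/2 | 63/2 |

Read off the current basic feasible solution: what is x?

x is not in the basis, so in the current basic feasible solution x = 0.

0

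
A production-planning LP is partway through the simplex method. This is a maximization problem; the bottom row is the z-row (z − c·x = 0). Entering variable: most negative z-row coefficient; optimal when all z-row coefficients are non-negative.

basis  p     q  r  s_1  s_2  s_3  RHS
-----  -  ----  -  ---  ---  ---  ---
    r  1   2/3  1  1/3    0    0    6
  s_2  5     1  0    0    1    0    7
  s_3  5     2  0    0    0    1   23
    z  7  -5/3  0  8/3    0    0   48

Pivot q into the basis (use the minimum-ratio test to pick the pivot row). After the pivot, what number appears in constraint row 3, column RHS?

Ratio test on column q — row 1: 6/(2/3) = 9; row 2: 7/1 = 7; row 3: 23/2 = 23/2. Minimum is 7 at row 2 (s_2 leaves); pivot element 1.
Divide row 2 by 1; eliminate column q from the other rows.
Row 3 update in column RHS: 23 − 2·7 = 9.

9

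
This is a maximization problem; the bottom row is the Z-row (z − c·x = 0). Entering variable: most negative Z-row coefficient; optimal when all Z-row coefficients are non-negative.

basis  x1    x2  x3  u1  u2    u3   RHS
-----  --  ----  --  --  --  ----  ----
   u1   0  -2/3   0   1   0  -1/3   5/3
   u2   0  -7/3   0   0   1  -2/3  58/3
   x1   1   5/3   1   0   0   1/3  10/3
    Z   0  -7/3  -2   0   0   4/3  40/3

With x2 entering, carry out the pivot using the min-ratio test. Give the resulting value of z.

18

Ratio test on column x2 — row 1: entry -2/3 ≤ 0; row 2: entry -7/3 ≤ 0; row 3: (10/3)/(5/3) = 2. Minimum is 2 at row 3 (x1 leaves); pivot element 5/3.
Pivot on row 3; the Z-row RHS becomes 40/3 − (-7/3)·2 = 18.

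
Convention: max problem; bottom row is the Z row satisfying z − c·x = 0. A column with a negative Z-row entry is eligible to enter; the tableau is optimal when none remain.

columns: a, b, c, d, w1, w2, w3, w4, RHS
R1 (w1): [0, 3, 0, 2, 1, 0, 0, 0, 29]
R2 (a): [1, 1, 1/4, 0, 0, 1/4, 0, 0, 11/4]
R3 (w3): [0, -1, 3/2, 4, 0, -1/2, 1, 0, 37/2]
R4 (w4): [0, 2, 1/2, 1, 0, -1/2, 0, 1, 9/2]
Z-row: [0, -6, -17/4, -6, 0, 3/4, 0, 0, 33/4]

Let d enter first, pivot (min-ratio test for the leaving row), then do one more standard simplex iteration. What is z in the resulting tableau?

Ratio test on column d — row 1: 29/2 = 29/2; row 2: entry 0 ≤ 0; row 3: (37/2)/4 = 37/8; row 4: (9/2)/1 = 9/2. Minimum is 9/2 at row 4 (w4 leaves); pivot element 1.
Pivot on row 4; the Z-row RHS becomes 33/4 − (-6)·(9/2) = 141/4.
Next entering variable (most negative Z-row entry -9/4): w2.
Ratio test on column w2 — row 1: 20/1 = 20; row 2: (11/4)/(1/4) = 11; row 3: (1/2)/(3/2) = 1/3; row 4: entry -1/2 ≤ 0. Minimum is 1/3 at row 3 (w3 leaves); pivot element 3/2.
After the second pivot the Z-row RHS is 141/4 − (-9/4)·(1/3) = 36.

36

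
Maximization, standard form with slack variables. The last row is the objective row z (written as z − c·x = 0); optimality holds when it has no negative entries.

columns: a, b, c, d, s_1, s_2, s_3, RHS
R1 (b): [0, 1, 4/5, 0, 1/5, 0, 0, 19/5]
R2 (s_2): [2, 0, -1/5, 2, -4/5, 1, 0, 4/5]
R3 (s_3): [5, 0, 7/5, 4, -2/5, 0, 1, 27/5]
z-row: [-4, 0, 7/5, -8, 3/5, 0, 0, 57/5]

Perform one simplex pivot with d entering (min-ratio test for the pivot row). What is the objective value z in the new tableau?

Ratio test on column d — row 1: entry 0 ≤ 0; row 2: (4/5)/2 = 2/5; row 3: (27/5)/4 = 27/20. Minimum is 2/5 at row 2 (s_2 leaves); pivot element 2.
Pivot on row 2; the z-row RHS becomes 57/5 − (-8)·(2/5) = 73/5.

73/5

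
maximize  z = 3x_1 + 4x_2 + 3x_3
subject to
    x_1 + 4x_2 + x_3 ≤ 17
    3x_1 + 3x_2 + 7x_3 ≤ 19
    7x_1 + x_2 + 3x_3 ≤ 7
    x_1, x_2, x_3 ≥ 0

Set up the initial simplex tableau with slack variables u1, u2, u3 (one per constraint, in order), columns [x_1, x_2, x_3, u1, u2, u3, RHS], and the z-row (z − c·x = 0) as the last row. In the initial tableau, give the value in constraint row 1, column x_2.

4

Constraint 1 has coefficient 4 on x_2.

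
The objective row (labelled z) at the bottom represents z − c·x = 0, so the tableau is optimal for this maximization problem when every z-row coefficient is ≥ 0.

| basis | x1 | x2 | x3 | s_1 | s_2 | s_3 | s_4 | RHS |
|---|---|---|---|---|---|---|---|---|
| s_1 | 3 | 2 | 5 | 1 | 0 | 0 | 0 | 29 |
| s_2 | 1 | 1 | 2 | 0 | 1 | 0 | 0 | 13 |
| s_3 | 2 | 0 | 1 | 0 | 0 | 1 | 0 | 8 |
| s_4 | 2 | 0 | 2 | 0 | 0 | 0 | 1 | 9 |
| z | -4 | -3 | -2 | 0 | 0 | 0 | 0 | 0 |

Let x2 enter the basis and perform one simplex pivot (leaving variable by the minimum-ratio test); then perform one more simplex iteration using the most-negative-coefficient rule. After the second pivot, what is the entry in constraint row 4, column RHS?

Ratio test on column x2 — row 1: 29/2 = 29/2; row 2: 13/1 = 13; row 3: entry 0 ≤ 0; row 4: entry 0 ≤ 0. Minimum is 13 at row 2 (s_2 leaves); pivot element 1.
Divide row 2 by 1; eliminate column x2 from the other rows.
Second iteration: most negative z-row entry is -1 in column x1, so x1 enters.
Ratio test on column x1 — row 1: 3/1 = 3; row 2: 13/1 = 13; row 3: 8/2 = 4; row 4: 9/2 = 9/2. Minimum is 3 at row 1 (s_1 leaves); pivot element 1.
Divide row 1 by 1; eliminate column x1 from the other rows.
After both pivots, the entry at constraint row 4, column RHS is 3.

3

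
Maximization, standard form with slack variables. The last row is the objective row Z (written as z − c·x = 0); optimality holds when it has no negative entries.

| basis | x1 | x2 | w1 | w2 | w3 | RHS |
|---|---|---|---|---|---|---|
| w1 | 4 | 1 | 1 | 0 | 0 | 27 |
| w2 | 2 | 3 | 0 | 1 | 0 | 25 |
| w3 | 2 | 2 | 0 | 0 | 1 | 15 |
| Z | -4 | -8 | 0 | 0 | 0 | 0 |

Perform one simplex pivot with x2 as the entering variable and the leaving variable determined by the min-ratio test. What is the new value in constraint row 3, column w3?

1/2

Ratio test on column x2 — row 1: 27/1 = 27; row 2: 25/3 = 25/3; row 3: 15/2 = 15/2. Minimum is 15/2 at row 3 (w3 leaves); pivot element 2.
Divide row 3 by 2; eliminate column x2 from the other rows.
In the new row 3, the w3 entry is the old entry divided by the pivot: 1/2 = 1/2.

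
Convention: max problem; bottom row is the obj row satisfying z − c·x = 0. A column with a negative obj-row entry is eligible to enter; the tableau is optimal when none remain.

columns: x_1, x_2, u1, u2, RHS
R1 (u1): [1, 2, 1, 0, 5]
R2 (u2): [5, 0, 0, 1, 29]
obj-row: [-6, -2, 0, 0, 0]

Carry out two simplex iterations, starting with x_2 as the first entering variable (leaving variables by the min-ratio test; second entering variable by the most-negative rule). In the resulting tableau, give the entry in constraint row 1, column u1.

Ratio test on column x_2 — row 1: 5/2 = 5/2; row 2: entry 0 ≤ 0. Minimum is 5/2 at row 1 (u1 leaves); pivot element 2.
Divide row 1 by 2; eliminate column x_2 from the other rows.
Second iteration: most negative obj-row entry is -5 in column x_1, so x_1 enters.
Ratio test on column x_1 — row 1: (5/2)/(1/2) = 5; row 2: 29/5 = 29/5. Minimum is 5 at row 1 (x_2 leaves); pivot element 1/2.
Divide row 1 by 1/2; eliminate column x_1 from the other rows.
After both pivots, the entry at constraint row 1, column u1 is 1.

1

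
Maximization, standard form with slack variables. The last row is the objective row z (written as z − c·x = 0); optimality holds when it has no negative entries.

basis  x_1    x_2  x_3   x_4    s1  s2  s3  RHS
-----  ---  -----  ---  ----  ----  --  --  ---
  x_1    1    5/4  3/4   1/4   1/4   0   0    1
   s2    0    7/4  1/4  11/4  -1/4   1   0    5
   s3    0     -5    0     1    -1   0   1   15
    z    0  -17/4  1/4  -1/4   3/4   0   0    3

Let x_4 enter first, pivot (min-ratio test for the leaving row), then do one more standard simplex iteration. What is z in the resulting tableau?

Ratio test on column x_4 — row 1: 1/(1/4) = 4; row 2: 5/(11/4) = 20/11; row 3: 15/1 = 15. Minimum is 20/11 at row 2 (s2 leaves); pivot element 11/4.
Pivot on row 2; the z-row RHS becomes 3 − (-1/4)·(20/11) = 38/11.
Next entering variable (most negative z-row entry -45/11): x_2.
Ratio test on column x_2 — row 1: (6/11)/(12/11) = 1/2; row 2: (20/11)/(7/11) = 20/7; row 3: entry -62/11 ≤ 0. Minimum is 1/2 at row 1 (x_1 leaves); pivot element 12/11.
After the second pivot the z-row RHS is 38/11 − (-45/11)·(1/2) = 11/2.

11/2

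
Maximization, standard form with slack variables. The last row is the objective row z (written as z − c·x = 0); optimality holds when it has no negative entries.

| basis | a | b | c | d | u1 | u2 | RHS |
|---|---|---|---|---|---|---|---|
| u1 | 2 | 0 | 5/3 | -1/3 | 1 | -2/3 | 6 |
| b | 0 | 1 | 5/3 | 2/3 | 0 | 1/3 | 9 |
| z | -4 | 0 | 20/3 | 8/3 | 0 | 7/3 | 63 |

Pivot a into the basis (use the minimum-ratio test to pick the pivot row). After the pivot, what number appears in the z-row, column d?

2

Ratio test on column a — row 1: 6/2 = 3; row 2: entry 0 ≤ 0. Minimum is 3 at row 1 (u1 leaves); pivot element 2.
Divide row 1 by 2; eliminate column a from the other rows.
z-row update in column d: 8/3 − (-4)·(-1/6) = 2.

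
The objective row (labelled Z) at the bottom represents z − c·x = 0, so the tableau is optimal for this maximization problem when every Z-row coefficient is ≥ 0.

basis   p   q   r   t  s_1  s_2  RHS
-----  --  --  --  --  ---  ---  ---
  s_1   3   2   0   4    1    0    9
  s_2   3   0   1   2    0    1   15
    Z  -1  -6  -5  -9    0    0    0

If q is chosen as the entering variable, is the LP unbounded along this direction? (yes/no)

Column q has positive entries in row(s) 1, so the ratio test bounds it — not unbounded.

no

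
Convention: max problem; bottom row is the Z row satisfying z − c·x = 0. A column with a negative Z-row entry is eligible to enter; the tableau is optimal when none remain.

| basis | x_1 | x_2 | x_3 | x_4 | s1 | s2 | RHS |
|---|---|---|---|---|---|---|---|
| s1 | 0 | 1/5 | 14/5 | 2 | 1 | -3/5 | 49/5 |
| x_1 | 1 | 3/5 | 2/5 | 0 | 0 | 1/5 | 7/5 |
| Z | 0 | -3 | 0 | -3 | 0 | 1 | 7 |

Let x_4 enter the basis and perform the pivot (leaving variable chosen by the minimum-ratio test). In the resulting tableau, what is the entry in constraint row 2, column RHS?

Ratio test on column x_4 — row 1: (49/5)/2 = 49/10; row 2: entry 0 ≤ 0. Minimum is 49/10 at row 1 (s1 leaves); pivot element 2.
Divide row 1 by 2; eliminate column x_4 from the other rows.
Row 2 update in column RHS: 7/5 − 0·(49/10) = 7/5.

7/5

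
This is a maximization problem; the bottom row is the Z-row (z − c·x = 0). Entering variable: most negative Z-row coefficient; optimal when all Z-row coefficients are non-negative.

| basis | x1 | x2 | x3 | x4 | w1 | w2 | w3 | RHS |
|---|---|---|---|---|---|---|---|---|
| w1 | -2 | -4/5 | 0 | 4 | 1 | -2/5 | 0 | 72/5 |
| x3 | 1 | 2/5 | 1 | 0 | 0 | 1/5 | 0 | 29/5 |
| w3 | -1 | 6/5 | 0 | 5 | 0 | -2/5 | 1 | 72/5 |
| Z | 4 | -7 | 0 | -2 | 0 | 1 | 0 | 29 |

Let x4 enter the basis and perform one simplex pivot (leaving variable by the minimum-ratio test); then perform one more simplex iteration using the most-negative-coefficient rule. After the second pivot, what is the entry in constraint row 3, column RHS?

Ratio test on column x4 — row 1: (72/5)/4 = 18/5; row 2: entry 0 ≤ 0; row 3: (72/5)/5 = 72/25. Minimum is 72/25 at row 3 (w3 leaves); pivot element 5.
Divide row 3 by 5; eliminate column x4 from the other rows.
Second iteration: most negative Z-row entry is -163/25 in column x2, so x2 enters.
Ratio test on column x2 — row 1: entry -44/25 ≤ 0; row 2: (29/5)/(2/5) = 29/2; row 3: (72/25)/(6/25) = 12. Minimum is 12 at row 3 (x4 leaves); pivot element 6/25.
Divide row 3 by 6/25; eliminate column x2 from the other rows.
After both pivots, the entry at constraint row 3, column RHS is 12.

12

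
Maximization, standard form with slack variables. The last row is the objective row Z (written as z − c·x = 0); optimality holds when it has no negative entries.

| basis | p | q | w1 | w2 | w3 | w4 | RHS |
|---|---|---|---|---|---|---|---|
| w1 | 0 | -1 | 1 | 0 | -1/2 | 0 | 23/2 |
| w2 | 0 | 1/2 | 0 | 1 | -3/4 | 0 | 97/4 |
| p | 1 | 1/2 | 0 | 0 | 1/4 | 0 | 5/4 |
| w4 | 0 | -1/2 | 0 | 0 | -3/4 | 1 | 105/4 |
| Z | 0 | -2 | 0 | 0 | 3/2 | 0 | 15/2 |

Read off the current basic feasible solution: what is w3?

w3 is not in the basis, so in the current basic feasible solution w3 = 0.

0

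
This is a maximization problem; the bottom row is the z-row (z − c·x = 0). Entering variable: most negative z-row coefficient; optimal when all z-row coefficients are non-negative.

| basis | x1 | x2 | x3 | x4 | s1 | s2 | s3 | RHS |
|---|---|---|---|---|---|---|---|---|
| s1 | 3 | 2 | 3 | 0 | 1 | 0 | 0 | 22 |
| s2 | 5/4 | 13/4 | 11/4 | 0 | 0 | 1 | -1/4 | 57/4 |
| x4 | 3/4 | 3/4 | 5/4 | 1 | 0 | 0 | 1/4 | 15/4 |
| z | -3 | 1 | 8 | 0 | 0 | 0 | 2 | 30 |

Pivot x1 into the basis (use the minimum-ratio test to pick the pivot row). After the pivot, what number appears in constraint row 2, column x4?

Ratio test on column x1 — row 1: 22/3 = 22/3; row 2: (57/4)/(5/4) = 57/5; row 3: (15/4)/(3/4) = 5. Minimum is 5 at row 3 (x4 leaves); pivot element 3/4.
Divide row 3 by 3/4; eliminate column x1 from the other rows.
Row 2 update in column x4: 0 − (5/4)·(4/3) = -5/3.

-5/3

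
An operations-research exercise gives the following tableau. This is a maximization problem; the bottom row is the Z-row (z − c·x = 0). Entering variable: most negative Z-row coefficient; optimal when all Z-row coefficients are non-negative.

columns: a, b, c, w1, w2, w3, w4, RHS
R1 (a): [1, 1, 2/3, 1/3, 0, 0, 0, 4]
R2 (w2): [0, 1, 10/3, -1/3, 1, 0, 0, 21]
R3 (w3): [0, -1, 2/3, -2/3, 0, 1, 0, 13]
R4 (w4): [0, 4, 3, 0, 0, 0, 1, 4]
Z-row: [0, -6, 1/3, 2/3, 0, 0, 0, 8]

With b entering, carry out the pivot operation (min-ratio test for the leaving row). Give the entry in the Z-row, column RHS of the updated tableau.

Ratio test on column b — row 1: 4/1 = 4; row 2: 21/1 = 21; row 3: entry -1 ≤ 0; row 4: 4/4 = 1. Minimum is 1 at row 4 (w4 leaves); pivot element 4.
Divide row 4 by 4; eliminate column b from the other rows.
Z-row update in column RHS: 8 − (-6)·1 = 14.

14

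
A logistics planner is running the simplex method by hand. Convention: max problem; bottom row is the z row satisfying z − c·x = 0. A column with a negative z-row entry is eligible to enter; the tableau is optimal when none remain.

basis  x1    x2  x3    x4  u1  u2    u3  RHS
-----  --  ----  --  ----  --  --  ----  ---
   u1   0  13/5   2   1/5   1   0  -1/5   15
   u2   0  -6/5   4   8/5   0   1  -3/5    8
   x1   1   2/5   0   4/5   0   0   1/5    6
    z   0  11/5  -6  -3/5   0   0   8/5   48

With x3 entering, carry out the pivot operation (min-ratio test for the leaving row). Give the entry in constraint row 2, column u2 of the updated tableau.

Ratio test on column x3 — row 1: 15/2 = 15/2; row 2: 8/4 = 2; row 3: entry 0 ≤ 0. Minimum is 2 at row 2 (u2 leaves); pivot element 4.
Divide row 2 by 4; eliminate column x3 from the other rows.
In the new row 2, the u2 entry is the old entry divided by the pivot: 1/4 = 1/4.

1/4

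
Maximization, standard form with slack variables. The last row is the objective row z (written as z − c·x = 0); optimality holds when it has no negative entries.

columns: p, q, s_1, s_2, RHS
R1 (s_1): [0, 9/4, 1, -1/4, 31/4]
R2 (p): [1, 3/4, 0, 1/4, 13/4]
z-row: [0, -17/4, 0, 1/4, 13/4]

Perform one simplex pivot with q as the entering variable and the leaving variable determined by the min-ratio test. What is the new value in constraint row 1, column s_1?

Ratio test on column q — row 1: (31/4)/(9/4) = 31/9; row 2: (13/4)/(3/4) = 13/3. Minimum is 31/9 at row 1 (s_1 leaves); pivot element 9/4.
Divide row 1 by 9/4; eliminate column q from the other rows.
In the new row 1, the s_1 entry is the old entry divided by the pivot: 1/(9/4) = 4/9.

4/9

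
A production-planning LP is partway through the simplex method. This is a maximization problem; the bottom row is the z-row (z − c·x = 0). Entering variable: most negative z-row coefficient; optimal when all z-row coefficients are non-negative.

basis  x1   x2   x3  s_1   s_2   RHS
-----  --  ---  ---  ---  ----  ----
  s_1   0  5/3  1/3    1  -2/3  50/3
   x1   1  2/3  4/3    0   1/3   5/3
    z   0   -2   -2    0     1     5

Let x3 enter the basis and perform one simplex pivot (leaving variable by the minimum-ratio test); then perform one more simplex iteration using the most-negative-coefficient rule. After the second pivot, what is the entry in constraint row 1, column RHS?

Ratio test on column x3 — row 1: (50/3)/(1/3) = 50; row 2: (5/3)/(4/3) = 5/4. Minimum is 5/4 at row 2 (x1 leaves); pivot element 4/3.
Divide row 2 by 4/3; eliminate column x3 from the other rows.
Second iteration: most negative z-row entry is -1 in column x2, so x2 enters.
Ratio test on column x2 — row 1: (65/4)/(3/2) = 65/6; row 2: (5/4)/(1/2) = 5/2. Minimum is 5/2 at row 2 (x3 leaves); pivot element 1/2.
Divide row 2 by 1/2; eliminate column x2 from the other rows.
After both pivots, the entry at constraint row 1, column RHS is 25/2.

25/2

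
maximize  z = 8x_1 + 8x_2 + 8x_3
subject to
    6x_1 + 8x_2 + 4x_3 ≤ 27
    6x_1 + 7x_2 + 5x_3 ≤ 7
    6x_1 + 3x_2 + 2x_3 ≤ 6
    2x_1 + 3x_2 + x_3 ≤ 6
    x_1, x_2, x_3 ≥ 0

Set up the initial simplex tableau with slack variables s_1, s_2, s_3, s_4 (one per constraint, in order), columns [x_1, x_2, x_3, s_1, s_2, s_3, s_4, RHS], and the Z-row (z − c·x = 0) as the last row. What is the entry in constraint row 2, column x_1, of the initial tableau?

Constraint 2 has coefficient 6 on x_1.

6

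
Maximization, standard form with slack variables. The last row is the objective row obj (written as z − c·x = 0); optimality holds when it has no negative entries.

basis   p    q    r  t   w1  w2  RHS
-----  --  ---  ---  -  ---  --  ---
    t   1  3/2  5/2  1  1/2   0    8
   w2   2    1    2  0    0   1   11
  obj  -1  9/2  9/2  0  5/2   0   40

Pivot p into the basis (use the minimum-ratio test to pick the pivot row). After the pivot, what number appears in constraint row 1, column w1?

1/2

Ratio test on column p — row 1: 8/1 = 8; row 2: 11/2 = 11/2. Minimum is 11/2 at row 2 (w2 leaves); pivot element 2.
Divide row 2 by 2; eliminate column p from the other rows.
Row 1 update in column w1: 1/2 − 1·0 = 1/2.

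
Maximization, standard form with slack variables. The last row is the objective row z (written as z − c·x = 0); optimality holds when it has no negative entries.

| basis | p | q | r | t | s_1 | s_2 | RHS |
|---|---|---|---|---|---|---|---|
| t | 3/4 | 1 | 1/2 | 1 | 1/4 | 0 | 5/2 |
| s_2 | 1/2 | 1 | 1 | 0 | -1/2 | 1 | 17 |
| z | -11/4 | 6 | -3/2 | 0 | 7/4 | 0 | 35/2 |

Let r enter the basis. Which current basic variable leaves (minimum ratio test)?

Column r entries and ratios — t: (5/2)/(1/2) = 5; s_2: 17/1 = 17.
Smallest ratio is 5 in the row of t, so t leaves.

t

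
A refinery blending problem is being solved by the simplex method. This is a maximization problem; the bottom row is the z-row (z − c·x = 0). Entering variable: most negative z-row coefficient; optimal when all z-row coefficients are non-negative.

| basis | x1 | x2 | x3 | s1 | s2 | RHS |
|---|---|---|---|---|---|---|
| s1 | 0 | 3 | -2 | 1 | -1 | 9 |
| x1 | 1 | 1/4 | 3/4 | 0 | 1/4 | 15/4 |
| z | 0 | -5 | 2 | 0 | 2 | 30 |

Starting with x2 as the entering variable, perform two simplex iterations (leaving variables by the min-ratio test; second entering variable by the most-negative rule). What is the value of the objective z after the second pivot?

Ratio test on column x2 — row 1: 9/3 = 3; row 2: (15/4)/(1/4) = 15. Minimum is 3 at row 1 (s1 leaves); pivot element 3.
Pivot on row 1; the z-row RHS becomes 30 − (-5)·3 = 45.
Next entering variable (most negative z-row entry -4/3): x3.
Ratio test on column x3 — row 1: entry -2/3 ≤ 0; row 2: 3/(11/12) = 36/11. Minimum is 36/11 at row 2 (x1 leaves); pivot element 11/12.
After the second pivot the z-row RHS is 45 − (-4/3)·(36/11) = 543/11.

543/11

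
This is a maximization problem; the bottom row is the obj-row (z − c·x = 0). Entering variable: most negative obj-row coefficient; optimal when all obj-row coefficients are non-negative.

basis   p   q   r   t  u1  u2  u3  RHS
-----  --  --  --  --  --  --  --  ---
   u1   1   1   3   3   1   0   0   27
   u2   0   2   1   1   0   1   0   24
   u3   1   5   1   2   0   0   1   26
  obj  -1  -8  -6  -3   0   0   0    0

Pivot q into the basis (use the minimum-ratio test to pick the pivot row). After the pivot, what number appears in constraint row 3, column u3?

Ratio test on column q — row 1: 27/1 = 27; row 2: 24/2 = 12; row 3: 26/5 = 26/5. Minimum is 26/5 at row 3 (u3 leaves); pivot element 5.
Divide row 3 by 5; eliminate column q from the other rows.
In the new row 3, the u3 entry is the old entry divided by the pivot: 1/5 = 1/5.

1/5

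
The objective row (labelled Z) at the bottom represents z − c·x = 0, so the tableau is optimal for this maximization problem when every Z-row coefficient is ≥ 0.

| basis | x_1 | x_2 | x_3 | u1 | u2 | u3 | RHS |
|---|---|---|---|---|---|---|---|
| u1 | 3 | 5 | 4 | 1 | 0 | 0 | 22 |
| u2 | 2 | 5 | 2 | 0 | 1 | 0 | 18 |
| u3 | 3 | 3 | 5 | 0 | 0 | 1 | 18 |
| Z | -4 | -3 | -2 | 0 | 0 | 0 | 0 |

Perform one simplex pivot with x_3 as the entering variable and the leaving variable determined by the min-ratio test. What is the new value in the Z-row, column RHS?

Ratio test on column x_3 — row 1: 22/4 = 11/2; row 2: 18/2 = 9; row 3: 18/5 = 18/5. Minimum is 18/5 at row 3 (u3 leaves); pivot element 5.
Divide row 3 by 5; eliminate column x_3 from the other rows.
Z-row update in column RHS: 0 − (-2)·(18/5) = 36/5.

36/5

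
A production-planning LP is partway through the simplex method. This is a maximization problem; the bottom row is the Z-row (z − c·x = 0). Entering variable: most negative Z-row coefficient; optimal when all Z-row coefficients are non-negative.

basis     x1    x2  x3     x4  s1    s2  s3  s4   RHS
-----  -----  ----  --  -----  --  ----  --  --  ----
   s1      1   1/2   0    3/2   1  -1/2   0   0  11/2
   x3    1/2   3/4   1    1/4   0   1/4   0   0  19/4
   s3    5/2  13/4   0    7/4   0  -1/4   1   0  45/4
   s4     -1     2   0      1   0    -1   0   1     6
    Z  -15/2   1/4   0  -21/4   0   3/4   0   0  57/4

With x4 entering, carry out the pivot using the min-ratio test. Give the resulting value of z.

Ratio test on column x4 — row 1: (11/2)/(3/2) = 11/3; row 2: (19/4)/(1/4) = 19; row 3: (45/4)/(7/4) = 45/7; row 4: 6/1 = 6. Minimum is 11/3 at row 1 (s1 leaves); pivot element 3/2.
Pivot on row 1; the Z-row RHS becomes 57/4 − (-21/4)·(11/3) = 67/2.

67/2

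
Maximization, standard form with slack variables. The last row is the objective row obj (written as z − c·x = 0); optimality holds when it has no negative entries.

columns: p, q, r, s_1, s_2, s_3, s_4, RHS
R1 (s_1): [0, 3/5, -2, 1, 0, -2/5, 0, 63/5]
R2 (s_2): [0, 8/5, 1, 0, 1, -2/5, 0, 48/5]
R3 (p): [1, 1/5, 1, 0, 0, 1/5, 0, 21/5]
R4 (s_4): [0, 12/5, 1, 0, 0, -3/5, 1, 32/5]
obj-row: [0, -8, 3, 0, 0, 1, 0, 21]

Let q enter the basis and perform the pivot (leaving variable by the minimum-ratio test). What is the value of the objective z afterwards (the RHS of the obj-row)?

Ratio test on column q — row 1: (63/5)/(3/5) = 21; row 2: (48/5)/(8/5) = 6; row 3: (21/5)/(1/5) = 21; row 4: (32/5)/(12/5) = 8/3. Minimum is 8/3 at row 4 (s_4 leaves); pivot element 12/5.
Pivot on row 4; the obj-row RHS becomes 21 − (-8)·(8/3) = 127/3.

127/3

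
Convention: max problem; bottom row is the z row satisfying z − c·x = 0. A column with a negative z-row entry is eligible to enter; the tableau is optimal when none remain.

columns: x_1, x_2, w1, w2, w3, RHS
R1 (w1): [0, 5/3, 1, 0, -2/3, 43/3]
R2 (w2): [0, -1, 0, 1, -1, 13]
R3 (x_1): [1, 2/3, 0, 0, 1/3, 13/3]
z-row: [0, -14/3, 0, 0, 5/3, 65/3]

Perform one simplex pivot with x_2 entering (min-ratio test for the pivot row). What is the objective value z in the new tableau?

Ratio test on column x_2 — row 1: (43/3)/(5/3) = 43/5; row 2: entry -1 ≤ 0; row 3: (13/3)/(2/3) = 13/2. Minimum is 13/2 at row 3 (x_1 leaves); pivot element 2/3.
Pivot on row 3; the z-row RHS becomes 65/3 − (-14/3)·(13/2) = 52.

52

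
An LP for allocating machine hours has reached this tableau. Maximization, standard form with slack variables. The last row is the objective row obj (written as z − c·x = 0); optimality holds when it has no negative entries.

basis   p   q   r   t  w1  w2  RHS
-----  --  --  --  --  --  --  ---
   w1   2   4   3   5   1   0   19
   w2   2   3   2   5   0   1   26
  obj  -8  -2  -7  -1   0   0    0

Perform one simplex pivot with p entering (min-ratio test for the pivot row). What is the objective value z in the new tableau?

76

Ratio test on column p — row 1: 19/2 = 19/2; row 2: 26/2 = 13. Minimum is 19/2 at row 1 (w1 leaves); pivot element 2.
Pivot on row 1; the obj-row RHS becomes 0 − (-8)·(19/2) = 76.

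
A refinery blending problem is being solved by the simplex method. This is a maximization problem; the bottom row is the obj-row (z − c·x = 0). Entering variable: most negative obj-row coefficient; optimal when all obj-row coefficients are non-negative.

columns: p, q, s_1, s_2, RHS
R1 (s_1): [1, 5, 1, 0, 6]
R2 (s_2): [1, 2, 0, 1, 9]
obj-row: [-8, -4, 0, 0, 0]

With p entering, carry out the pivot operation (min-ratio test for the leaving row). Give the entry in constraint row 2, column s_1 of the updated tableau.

Ratio test on column p — row 1: 6/1 = 6; row 2: 9/1 = 9. Minimum is 6 at row 1 (s_1 leaves); pivot element 1.
Divide row 1 by 1; eliminate column p from the other rows.
Row 2 update in column s_1: 0 − 1·1 = -1.

-1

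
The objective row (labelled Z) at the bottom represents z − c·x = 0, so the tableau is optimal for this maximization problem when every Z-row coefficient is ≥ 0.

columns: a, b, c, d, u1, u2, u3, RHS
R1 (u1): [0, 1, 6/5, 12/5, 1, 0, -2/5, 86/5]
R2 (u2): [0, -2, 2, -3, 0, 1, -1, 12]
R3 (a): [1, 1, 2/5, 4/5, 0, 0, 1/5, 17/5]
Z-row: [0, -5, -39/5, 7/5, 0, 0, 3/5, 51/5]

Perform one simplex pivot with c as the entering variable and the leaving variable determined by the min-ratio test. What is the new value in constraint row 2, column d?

Ratio test on column c — row 1: (86/5)/(6/5) = 43/3; row 2: 12/2 = 6; row 3: (17/5)/(2/5) = 17/2. Minimum is 6 at row 2 (u2 leaves); pivot element 2.
Divide row 2 by 2; eliminate column c from the other rows.
In the new row 2, the d entry is the old entry divided by the pivot: (-3)/2 = -3/2.

-3/2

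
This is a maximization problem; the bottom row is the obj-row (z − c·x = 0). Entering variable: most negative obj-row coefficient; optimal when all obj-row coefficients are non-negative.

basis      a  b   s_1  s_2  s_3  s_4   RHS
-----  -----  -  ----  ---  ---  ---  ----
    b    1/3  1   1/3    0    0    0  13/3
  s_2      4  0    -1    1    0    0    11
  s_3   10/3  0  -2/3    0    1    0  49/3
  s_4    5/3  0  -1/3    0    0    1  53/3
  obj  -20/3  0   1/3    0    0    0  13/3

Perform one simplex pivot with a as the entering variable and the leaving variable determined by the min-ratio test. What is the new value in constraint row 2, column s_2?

Ratio test on column a — row 1: (13/3)/(1/3) = 13; row 2: 11/4 = 11/4; row 3: (49/3)/(10/3) = 49/10; row 4: (53/3)/(5/3) = 53/5. Minimum is 11/4 at row 2 (s_2 leaves); pivot element 4.
Divide row 2 by 4; eliminate column a from the other rows.
In the new row 2, the s_2 entry is the old entry divided by the pivot: 1/4 = 1/4.

1/4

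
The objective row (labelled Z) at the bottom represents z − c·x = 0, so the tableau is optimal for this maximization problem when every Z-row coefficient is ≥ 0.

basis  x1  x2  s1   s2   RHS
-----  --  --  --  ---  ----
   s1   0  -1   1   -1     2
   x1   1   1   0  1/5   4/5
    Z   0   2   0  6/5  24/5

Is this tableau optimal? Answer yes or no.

yes

Every Z-row coefficient is ≥ 0, so the tableau is optimal.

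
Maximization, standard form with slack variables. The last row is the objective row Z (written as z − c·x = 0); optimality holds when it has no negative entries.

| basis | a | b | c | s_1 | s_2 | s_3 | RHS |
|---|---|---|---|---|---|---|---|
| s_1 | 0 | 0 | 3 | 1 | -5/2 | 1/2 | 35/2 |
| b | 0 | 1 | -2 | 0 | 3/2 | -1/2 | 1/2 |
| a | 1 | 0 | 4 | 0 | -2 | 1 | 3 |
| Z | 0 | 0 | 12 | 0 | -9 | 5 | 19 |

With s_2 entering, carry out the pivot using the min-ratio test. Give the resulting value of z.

Ratio test on column s_2 — row 1: entry -5/2 ≤ 0; row 2: (1/2)/(3/2) = 1/3; row 3: entry -2 ≤ 0. Minimum is 1/3 at row 2 (b leaves); pivot element 3/2.
Pivot on row 2; the Z-row RHS becomes 19 − (-9)·(1/3) = 22.

22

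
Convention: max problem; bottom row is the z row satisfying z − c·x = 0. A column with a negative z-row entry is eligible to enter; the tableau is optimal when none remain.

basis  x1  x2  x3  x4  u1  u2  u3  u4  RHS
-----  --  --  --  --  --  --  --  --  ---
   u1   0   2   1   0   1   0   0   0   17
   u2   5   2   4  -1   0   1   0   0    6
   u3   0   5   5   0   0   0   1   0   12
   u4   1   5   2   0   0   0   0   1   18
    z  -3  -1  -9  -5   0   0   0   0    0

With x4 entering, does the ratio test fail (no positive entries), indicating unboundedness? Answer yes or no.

yes

Every constraint-row entry in column x4 is ≤ 0, so increasing x4 is unbounded.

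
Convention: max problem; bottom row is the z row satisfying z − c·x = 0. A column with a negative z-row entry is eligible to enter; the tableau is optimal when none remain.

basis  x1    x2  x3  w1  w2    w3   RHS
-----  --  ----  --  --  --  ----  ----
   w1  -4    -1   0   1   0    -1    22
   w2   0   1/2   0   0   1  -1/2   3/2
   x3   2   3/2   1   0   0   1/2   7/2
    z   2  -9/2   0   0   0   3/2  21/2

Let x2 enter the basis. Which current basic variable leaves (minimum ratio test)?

Column x2 entries and ratios — w1: -1 ≤ 0, skip; w2: (3/2)/(1/2) = 3; x3: (7/2)/(3/2) = 7/3.
Smallest ratio is 7/3 in the row of x3, so x3 leaves.

x3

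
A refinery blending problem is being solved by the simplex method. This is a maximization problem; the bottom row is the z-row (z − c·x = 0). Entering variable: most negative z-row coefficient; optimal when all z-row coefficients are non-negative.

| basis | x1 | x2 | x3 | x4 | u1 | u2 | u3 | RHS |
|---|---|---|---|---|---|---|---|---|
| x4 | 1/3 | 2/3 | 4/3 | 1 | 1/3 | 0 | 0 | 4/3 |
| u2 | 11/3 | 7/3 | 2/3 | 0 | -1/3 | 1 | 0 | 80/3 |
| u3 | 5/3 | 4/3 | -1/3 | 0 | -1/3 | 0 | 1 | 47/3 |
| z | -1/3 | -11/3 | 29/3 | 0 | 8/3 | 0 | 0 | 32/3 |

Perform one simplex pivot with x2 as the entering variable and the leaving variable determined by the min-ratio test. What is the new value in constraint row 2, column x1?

Ratio test on column x2 — row 1: (4/3)/(2/3) = 2; row 2: (80/3)/(7/3) = 80/7; row 3: (47/3)/(4/3) = 47/4. Minimum is 2 at row 1 (x4 leaves); pivot element 2/3.
Divide row 1 by 2/3; eliminate column x2 from the other rows.
Row 2 update in column x1: 11/3 − (7/3)·(1/2) = 5/2.

5/2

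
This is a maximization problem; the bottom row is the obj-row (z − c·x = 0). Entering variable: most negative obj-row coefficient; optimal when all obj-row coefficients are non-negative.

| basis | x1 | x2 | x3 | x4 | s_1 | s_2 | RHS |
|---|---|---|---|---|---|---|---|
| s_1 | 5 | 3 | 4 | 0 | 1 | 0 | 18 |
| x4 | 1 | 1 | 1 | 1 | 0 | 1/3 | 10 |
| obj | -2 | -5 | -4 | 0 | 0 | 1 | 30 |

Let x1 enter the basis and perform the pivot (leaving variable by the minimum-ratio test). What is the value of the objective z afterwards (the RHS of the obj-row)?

186/5

Ratio test on column x1 — row 1: 18/5 = 18/5; row 2: 10/1 = 10. Minimum is 18/5 at row 1 (s_1 leaves); pivot element 5.
Pivot on row 1; the obj-row RHS becomes 30 − (-2)·(18/5) = 186/5.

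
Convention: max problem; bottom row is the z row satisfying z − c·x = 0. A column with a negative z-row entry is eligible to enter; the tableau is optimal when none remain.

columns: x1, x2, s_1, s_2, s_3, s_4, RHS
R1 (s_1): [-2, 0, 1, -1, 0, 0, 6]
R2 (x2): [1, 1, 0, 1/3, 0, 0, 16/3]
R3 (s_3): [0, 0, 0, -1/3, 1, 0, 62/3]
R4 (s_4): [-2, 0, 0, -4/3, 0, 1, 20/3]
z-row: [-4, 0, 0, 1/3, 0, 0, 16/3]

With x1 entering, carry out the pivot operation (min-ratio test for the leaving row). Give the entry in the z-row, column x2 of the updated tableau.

4

Ratio test on column x1 — row 1: entry -2 ≤ 0; row 2: (16/3)/1 = 16/3; row 3: entry 0 ≤ 0; row 4: entry -2 ≤ 0. Minimum is 16/3 at row 2 (x2 leaves); pivot element 1.
Divide row 2 by 1; eliminate column x1 from the other rows.
z-row update in column x2: 0 − (-4)·1 = 4.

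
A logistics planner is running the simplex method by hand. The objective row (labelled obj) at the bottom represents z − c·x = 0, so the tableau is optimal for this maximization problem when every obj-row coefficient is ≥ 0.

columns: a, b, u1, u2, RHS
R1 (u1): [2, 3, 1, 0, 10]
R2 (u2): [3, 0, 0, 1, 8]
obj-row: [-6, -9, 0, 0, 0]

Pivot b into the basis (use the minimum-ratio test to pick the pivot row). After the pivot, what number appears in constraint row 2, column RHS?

8

Ratio test on column b — row 1: 10/3 = 10/3; row 2: entry 0 ≤ 0. Minimum is 10/3 at row 1 (u1 leaves); pivot element 3.
Divide row 1 by 3; eliminate column b from the other rows.
Row 2 update in column RHS: 8 − 0·(10/3) = 8.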